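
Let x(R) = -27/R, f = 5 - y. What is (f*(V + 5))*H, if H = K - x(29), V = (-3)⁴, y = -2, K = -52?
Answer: -891562/29 ≈ -30744.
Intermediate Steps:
V = 81
f = 7 (f = 5 - 1*(-2) = 5 + 2 = 7)
H = -1481/29 (H = -52 - (-27)/29 = -52 - 1*(-27/29) = -52 + 27/29 = -1481/29 ≈ -51.069)
(f*(V + 5))*H = (7*(81 + 5))*(-1481/29) = (7*86)*(-1481/29) = 602*(-1481/29) = -891562/29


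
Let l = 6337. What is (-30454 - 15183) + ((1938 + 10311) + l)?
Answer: -27051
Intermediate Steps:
(-30454 - 15183) + ((1938 + 10311) + l) = (-30454 - 15183) + ((1938 + 10311) + 6337) = -45637 + (12249 + 6337) = -45637 + 18586 = -27051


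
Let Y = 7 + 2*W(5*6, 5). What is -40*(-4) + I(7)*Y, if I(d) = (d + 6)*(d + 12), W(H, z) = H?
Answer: 16709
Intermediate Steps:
I(d) = (6 + d)*(12 + d)
Y = 67 (Y = 7 + 2*(5*6) = 7 + 2*30 = 7 + 60 = 67)
-40*(-4) + I(7)*Y = -40*(-4) + (72 + 7² + 18*7)*67 = 160 + (72 + 49 + 126)*67 = 160 + 247*67 = 160 + 16549 = 16709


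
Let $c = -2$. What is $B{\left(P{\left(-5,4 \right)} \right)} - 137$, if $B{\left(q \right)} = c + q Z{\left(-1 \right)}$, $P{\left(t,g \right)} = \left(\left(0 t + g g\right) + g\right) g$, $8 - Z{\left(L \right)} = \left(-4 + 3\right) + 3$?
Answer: $341$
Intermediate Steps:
$Z{\left(L \right)} = 6$ ($Z{\left(L \right)} = 8 - \left(\left(-4 + 3\right) + 3\right) = 8 - \left(-1 + 3\right) = 8 - 2 = 6$)
$P{\left(t,g \right)} = g \left(g + g^{2}\right)$ ($P{\left(t,g \right)} = \left(\left(0 + g^{2}\right) + g\right) g = \left(g^{2} + g\right) g = \left(g + g^{2}\right) g = g \left(g + g^{2}\right)$)
$B{\left(q \right)} = -2 + 6 q$ ($B{\left(q \right)} = -2 + q 6 = -2 + 6 q$)
$B{\left(P{\left(-5,4 \right)} \right)} - 137 = \left(-2 + 6 \cdot 4^{2} \left(1 + 4\right)\right) - 137 = \left(-2 + 6 \cdot 16 \cdot 5\right) - 137 = \left(-2 + 6 \cdot 80\right) - 137 = \left(-2 + 480\right) - 137 = 478 - 137 = 341$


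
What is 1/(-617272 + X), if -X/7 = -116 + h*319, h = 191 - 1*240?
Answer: -1/507043 ≈ -1.9722e-6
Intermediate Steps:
h = -49 (h = 191 - 240 = -49)
X = 110229 (X = -7*(-116 - 49*319) = -7*(-116 - 15631) = -7*(-15747) = 110229)
1/(-617272 + X) = 1/(-617272 + 110229) = 1/(-507043) = -1/507043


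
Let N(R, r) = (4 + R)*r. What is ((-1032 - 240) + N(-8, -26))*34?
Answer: -39712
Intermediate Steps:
N(R, r) = r*(4 + R)
((-1032 - 240) + N(-8, -26))*34 = ((-1032 - 240) - 26*(4 - 8))*34 = (-1272 - 26*(-4))*34 = (-1272 + 104)*34 = -1168*34 = -39712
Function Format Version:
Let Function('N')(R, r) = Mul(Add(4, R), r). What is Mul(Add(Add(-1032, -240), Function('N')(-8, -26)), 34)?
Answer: -39712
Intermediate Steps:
Function('N')(R, r) = Mul(r, Add(4, R))
Mul(Add(Add(-1032, -240), Function('N')(-8, -26)), 34) = Mul(Add(Add(-1032, -240), Mul(-26, Add(4, -8))), 34) = Mul(Add(-1272, Mul(-26, -4)), 34) = Mul(Add(-1272, 104), 34) = Mul(-1168, 34) = -39712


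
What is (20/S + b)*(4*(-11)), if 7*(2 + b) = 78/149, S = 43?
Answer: 2881296/44849 ≈ 64.244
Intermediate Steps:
b = -2008/1043 (b = -2 + (78/149)/7 = -2 + (78*(1/149))/7 = -2 + (1/7)*(78/149) = -2 + 78/1043 = -2008/1043 ≈ -1.9252)
(20/S + b)*(4*(-11)) = (20/43 - 2008/1043)*(4*(-11)) = (20*(1/43) - 2008/1043)*(-44) = (20/43 - 2008/1043)*(-44) = -65484/44849*(-44) = 2881296/44849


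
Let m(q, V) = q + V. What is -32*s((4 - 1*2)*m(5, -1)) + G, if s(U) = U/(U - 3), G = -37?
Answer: -441/5 ≈ -88.200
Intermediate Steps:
m(q, V) = V + q
s(U) = U/(-3 + U)
-32*s((4 - 1*2)*m(5, -1)) + G = -32*(4 - 1*2)*(-1 + 5)/(-3 + (4 - 1*2)*(-1 + 5)) - 37 = -32*(4 - 2)*4/(-3 + (4 - 2)*4) - 37 = -32*2*4/(-3 + 2*4) - 37 = -256/(-3 + 8) - 37 = -256/5 - 37 = -441/5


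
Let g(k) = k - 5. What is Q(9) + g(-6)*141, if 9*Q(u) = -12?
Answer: -4657/3 ≈ -1552.3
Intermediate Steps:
g(k) = -5 + k
Q(u) = -4/3 (Q(u) = (⅑)*(-12) = -4/3)
Q(9) + g(-6)*141 = -4/3 + (-5 - 6)*141 = -4/3 - 11*141 = -4/3 - 1551 = -4657/3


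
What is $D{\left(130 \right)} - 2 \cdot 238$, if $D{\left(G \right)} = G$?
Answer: $-346$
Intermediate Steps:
$D{\left(130 \right)} - 2 \cdot 238 = 130 - 2 \cdot 238 = 130 - 476 = -346$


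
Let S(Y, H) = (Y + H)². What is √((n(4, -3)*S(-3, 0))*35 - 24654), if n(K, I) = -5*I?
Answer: I*√19929 ≈ 141.17*I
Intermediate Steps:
S(Y, H) = (H + Y)²
√((n(4, -3)*S(-3, 0))*35 - 24654) = √(((-5*(-3))*(0 - 3)²)*35 - 24654) = √((15*(-3)²)*35 - 24654) = √((15*9)*35 - 24654) = √(135*35 - 24654) = √(4725 - 24654) = √(-19929) = I*√19929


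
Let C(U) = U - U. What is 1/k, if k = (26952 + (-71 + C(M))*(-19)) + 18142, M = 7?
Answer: 1/46443 ≈ 2.1532e-5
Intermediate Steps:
C(U) = 0
k = 46443 (k = (26952 + (-71 + 0)*(-19)) + 18142 = (26952 - 71*(-19)) + 18142 = (26952 + 1349) + 18142 = 28301 + 18142 = 46443)
1/k = 1/46443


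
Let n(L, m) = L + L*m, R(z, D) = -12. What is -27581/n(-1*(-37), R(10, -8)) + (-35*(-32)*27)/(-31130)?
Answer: 7693535/115181 ≈ 66.795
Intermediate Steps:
-27581/n(-1*(-37), R(10, -8)) + (-35*(-32)*27)/(-31130) = -27581*1/(37*(1 - 12)) + (-35*(-32)*27)/(-31130) = -27581/(37*(-11)) + (1120*27)*(-1/31130) = -27581/(-407) + 30240*(-1/31130) = -27581*(-1/407) - 3024/3113 = 27581/407 - 3024/3113 = 7693535/115181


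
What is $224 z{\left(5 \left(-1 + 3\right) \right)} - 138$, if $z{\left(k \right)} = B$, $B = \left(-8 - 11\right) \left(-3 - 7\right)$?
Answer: $42422$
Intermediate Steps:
$B = 190$ ($B = \left(-19\right) \left(-10\right) = 190$)
$z{\left(k \right)} = 190$
$224 z{\left(5 \left(-1 + 3\right) \right)} - 138 = 224 \cdot 190 - 138 = 42560 - 138 = 42422$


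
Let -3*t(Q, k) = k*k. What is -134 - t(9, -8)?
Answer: -338/3 ≈ -112.67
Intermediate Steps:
t(Q, k) = -k**2/3 (t(Q, k) = -k*k/3 = -k**2/3)
-134 - t(9, -8) = -134 - (-1)*(-8)**2/3 = -134 - (-1)*64/3 = -134 - 1*(-64/3) = -134 + 64/3 = -338/3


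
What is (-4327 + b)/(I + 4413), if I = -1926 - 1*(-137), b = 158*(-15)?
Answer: -6697/2624 ≈ -2.5522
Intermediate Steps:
b = -2370
I = -1789 (I = -1926 + 137 = -1789)
(-4327 + b)/(I + 4413) = (-4327 - 2370)/(-1789 + 4413) = -6697/2624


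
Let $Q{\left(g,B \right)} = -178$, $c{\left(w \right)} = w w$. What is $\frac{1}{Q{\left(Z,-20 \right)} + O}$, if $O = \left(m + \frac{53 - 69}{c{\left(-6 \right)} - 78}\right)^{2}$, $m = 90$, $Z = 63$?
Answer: $\frac{441}{3523906} \approx 0.00012515$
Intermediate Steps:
$c{\left(w \right)} = w^{2}$
$O = \frac{3602404}{441}$ ($O = \left(90 + \frac{53 - 69}{\left(-6\right)^{2} - 78}\right)^{2} = \left(90 - \frac{16}{36 - 78}\right)^{2} = \left(90 - \frac{16}{-42}\right)^{2} = \left(90 - - \frac{8}{21}\right)^{2} = \left(90 + \frac{8}{21}\right)^{2} = \left(\frac{1898}{21}\right)^{2} = \frac{3602404}{441} \approx 8168.7$)
$\frac{1}{Q{\left(Z,-20 \right)} + O} = \frac{1}{-178 + \frac{3602404}{441}} = \frac{1}{\frac{3523906}{441}} = \frac{441}{3523906}$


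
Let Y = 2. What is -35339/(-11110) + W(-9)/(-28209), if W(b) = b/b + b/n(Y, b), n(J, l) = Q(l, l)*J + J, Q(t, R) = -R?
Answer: 1993743481/626803980 ≈ 3.1808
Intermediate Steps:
n(J, l) = J - J*l (n(J, l) = (-l)*J + J = -J*l + J = J - J*l)
W(b) = 1 + b/(2 - 2*b) (W(b) = b/b + b/((2*(1 - b))) = 1 + b/(2 - 2*b))
-35339/(-11110) + W(-9)/(-28209) = -35339/(-11110) + ((-2 - 9)/(2*(-1 - 9)))/(-28209) = -35339*(-1/11110) + ((½)*(-11)/(-10))*(-1/28209) = 35339/11110 + ((½)*(-⅒)*(-11))*(-1/28209) = 35339/11110 + (11/20)*(-1/28209) = 35339/11110 - 11/564180 = 1993743481/626803980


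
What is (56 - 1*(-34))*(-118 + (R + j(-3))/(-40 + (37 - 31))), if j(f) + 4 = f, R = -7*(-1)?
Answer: -10620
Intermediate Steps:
R = 7
j(f) = -4 + f
(56 - 1*(-34))*(-118 + (R + j(-3))/(-40 + (37 - 31))) = (56 - 1*(-34))*(-118 + (7 + (-4 - 3))/(-40 + (37 - 31))) = (56 + 34)*(-118 + (7 - 7)/(-40 + 6)) = 90*(-118 + 0/(-34)) = 90*(-118 + 0*(-1/34)) = 90*(-118 + 0) = 90*(-118) = -10620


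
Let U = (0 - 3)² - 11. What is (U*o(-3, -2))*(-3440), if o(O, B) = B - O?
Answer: 6880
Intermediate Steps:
U = -2 (U = (-3)² - 11 = 9 - 11 = -2)
(U*o(-3, -2))*(-3440) = -2*(-2 - 1*(-3))*(-3440) = -2*(-2 + 3)*(-3440) = -2*1*(-3440) = -2*(-3440) = 6880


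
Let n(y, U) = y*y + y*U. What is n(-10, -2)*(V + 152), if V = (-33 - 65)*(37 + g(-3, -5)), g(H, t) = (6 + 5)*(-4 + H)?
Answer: 488640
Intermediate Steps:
g(H, t) = -44 + 11*H (g(H, t) = 11*(-4 + H) = -44 + 11*H)
n(y, U) = y**2 + U*y
V = 3920 (V = (-33 - 65)*(37 + (-44 + 11*(-3))) = -98*(37 + (-44 - 33)) = -98*(37 - 77) = -98*(-40) = 3920)
n(-10, -2)*(V + 152) = (-10*(-2 - 10))*(3920 + 152) = -10*(-12)*4072 = 120*4072 = 488640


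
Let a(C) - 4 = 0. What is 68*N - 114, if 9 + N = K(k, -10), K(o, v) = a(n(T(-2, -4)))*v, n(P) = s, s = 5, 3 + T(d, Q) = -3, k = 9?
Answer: -3446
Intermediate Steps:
T(d, Q) = -6 (T(d, Q) = -3 - 3 = -6)
n(P) = 5
a(C) = 4 (a(C) = 4 + 0 = 4)
K(o, v) = 4*v
N = -49 (N = -9 + 4*(-10) = -9 - 40 = -49)
68*N - 114 = 68*(-49) - 114 = -3332 - 114 = -3446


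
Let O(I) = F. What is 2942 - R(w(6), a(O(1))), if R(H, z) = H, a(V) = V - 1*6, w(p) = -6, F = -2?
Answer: 2948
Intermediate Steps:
O(I) = -2
a(V) = -6 + V (a(V) = V - 6 = -6 + V)
2942 - R(w(6), a(O(1))) = 2942 - 1*(-6) = 2942 + 6 = 2948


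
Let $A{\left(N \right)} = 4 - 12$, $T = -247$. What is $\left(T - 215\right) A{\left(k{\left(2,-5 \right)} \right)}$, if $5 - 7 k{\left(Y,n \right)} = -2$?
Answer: $3696$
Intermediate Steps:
$k{\left(Y,n \right)} = 1$ ($k{\left(Y,n \right)} = \frac{5}{7} - - \frac{2}{7} = \frac{5}{7} + \frac{2}{7} = 1$)
$A{\left(N \right)} = -8$ ($A{\left(N \right)} = 4 - 12 = -8$)
$\left(T - 215\right) A{\left(k{\left(2,-5 \right)} \right)} = \left(-247 - 215\right) \left(-8\right) = \left(-462\right) \left(-8\right) = 3696$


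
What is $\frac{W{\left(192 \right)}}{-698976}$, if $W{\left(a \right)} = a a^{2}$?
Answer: $- \frac{8192}{809} \approx -10.126$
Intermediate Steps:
$W{\left(a \right)} = a^{3}$
$\frac{W{\left(192 \right)}}{-698976} = \frac{192^{3}}{-698976} = 7077888 \left(- \frac{1}{698976}\right) = - \frac{8192}{809}$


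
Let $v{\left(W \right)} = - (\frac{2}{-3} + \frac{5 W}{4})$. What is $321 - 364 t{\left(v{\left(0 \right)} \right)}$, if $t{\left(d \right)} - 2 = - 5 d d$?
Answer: $\frac{3617}{9} \approx 401.89$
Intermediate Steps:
$v{\left(W \right)} = \frac{2}{3} - \frac{5 W}{4}$ ($v{\left(W \right)} = - (2 \left(- \frac{1}{3}\right) + 5 W \frac{1}{4}) = - (- \frac{2}{3} + \frac{5 W}{4}) = \frac{2}{3} - \frac{5 W}{4}$)
$t{\left(d \right)} = 2 - 5 d^{2}$ ($t{\left(d \right)} = 2 + - 5 d d = 2 - 5 d^{2}$)
$321 - 364 t{\left(v{\left(0 \right)} \right)} = 321 - 364 \left(2 - 5 \left(\frac{2}{3} - 0\right)^{2}\right) = 321 - 364 \left(2 - 5 \left(\frac{2}{3} + 0\right)^{2}\right) = 321 - 364 \left(2 - 5 \left(\frac{2}{3}\right)^{2}\right) = 321 - 364 \left(2 - \frac{20}{9}\right) = 321 - - \frac{728}{9} = 321 + \frac{728}{9} = \frac{3617}{9}$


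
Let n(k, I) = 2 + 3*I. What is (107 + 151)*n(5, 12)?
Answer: 9804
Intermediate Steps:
(107 + 151)*n(5, 12) = (107 + 151)*(2 + 3*12) = 258*(2 + 36) = 258*38 = 9804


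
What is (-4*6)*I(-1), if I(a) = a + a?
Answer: 48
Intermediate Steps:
I(a) = 2*a
(-4*6)*I(-1) = (-4*6)*(2*(-1)) = -24*(-2) = 48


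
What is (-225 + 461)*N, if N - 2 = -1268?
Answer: -298776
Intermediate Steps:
N = -1266 (N = 2 - 1268 = -1266)
(-225 + 461)*N = (-225 + 461)*(-1266) = 236*(-1266) = -298776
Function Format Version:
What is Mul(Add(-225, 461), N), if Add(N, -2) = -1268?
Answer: -298776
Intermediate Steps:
N = -1266 (N = Add(2, -1268) = -1266)
Mul(Add(-225, 461), N) = Mul(Add(-225, 461), -1266) = Mul(236, -1266) = -298776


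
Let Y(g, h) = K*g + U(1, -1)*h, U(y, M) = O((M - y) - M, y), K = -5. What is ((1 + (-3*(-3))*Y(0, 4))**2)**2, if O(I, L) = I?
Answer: 1500625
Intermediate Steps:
U(y, M) = -y (U(y, M) = (M - y) - M = -y)
Y(g, h) = -h - 5*g (Y(g, h) = -5*g + (-1*1)*h = -5*g - h = -h - 5*g)
((1 + (-3*(-3))*Y(0, 4))**2)**2 = ((1 + (-3*(-3))*(-1*4 - 5*0))**2)**2 = ((1 + 9*(-4 + 0))**2)**2 = ((1 + 9*(-4))**2)**2 = ((1 - 36)**2)**2 = ((-35)**2)**2 = 1225**2 = 1500625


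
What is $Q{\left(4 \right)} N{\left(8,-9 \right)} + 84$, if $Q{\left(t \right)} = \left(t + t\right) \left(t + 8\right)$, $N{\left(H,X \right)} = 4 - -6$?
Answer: $1044$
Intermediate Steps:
$N{\left(H,X \right)} = 10$ ($N{\left(H,X \right)} = 4 + 6 = 10$)
$Q{\left(t \right)} = 2 t \left(8 + t\right)$
$Q{\left(4 \right)} N{\left(8,-9 \right)} + 84 = 2 \cdot 4 \left(8 + 4\right) 10 + 84 = 2 \cdot 4 \cdot 12 \cdot 10 + 84 = 96 \cdot 10 + 84 = 960 + 84 = 1044$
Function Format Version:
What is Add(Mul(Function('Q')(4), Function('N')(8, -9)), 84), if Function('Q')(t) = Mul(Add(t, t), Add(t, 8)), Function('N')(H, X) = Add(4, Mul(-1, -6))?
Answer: 1044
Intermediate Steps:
Function('N')(H, X) = 10 (Function('N')(H, X) = Add(4, 6) = 10)
Function('Q')(t) = Mul(2, t, Add(8, t)) (Function('Q')(t) = Mul(Mul(2, t), Add(8, t)) = Mul(2, t, Add(8, t)))
Add(Mul(Function('Q')(4), Function('N')(8, -9)), 84) = Add(Mul(Mul(2, 4, Add(8, 4)), 10), 84) = Add(Mul(Mul(2, 4, 12), 10), 84) = Add(Mul(96, 10), 84) = Add(960, 84) = 1044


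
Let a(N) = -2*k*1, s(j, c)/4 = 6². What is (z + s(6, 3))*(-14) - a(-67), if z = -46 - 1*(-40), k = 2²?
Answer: -1924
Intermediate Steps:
s(j, c) = 144 (s(j, c) = 4*6² = 4*36 = 144)
k = 4
z = -6 (z = -46 + 40 = -6)
a(N) = -8 (a(N) = -2*4*1 = -8*1 = -8)
(z + s(6, 3))*(-14) - a(-67) = (-6 + 144)*(-14) - 1*(-8) = 138*(-14) + 8 = -1932 + 8 = -1924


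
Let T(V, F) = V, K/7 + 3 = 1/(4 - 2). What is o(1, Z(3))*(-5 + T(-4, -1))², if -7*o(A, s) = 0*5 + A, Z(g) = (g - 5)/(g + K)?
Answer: -81/7 ≈ -11.571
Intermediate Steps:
K = -35/2 (K = -21 + 7/(4 - 2) = -21 + 7/2 = -35/2 ≈ -17.500)
Z(g) = (-5 + g)/(-35/2 + g) (Z(g) = (g - 5)/(g - 35/2) = (-5 + g)/(-35/2 + g))
o(A, s) = -A/7 (o(A, s) = -(0*5 + A)/7 = -(0 + A)/7 = -A/7)
o(1, Z(3))*(-5 + T(-4, -1))² = (-⅐*1)*(-5 - 4)² = -⅐*(-9)² = -⅐*81 = -81/7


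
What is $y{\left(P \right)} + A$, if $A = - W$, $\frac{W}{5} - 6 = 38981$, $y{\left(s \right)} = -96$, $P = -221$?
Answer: $-195031$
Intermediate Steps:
$W = 194935$ ($W = 30 + 5 \cdot 38981 = 30 + 194905 = 194935$)
$A = -194935$ ($A = \left(-1\right) 194935 = -194935$)
$y{\left(P \right)} + A = -96 - 194935 = -195031$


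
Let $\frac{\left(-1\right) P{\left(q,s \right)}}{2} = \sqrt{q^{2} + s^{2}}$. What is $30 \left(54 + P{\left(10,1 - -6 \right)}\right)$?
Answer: $1620 - 60 \sqrt{149} \approx 887.61$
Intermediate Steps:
$P{\left(q,s \right)} = - 2 \sqrt{q^{2} + s^{2}}$
$30 \left(54 + P{\left(10,1 - -6 \right)}\right) = 30 \left(54 - 2 \sqrt{10^{2} + \left(1 - -6\right)^{2}}\right) = 30 \left(54 - 2 \sqrt{100 + \left(1 + 6\right)^{2}}\right) = 30 \left(54 - 2 \sqrt{100 + 7^{2}}\right) = 30 \left(54 - 2 \sqrt{100 + 49}\right) = 30 \left(54 - 2 \sqrt{149}\right) = 1620 - 60 \sqrt{149}$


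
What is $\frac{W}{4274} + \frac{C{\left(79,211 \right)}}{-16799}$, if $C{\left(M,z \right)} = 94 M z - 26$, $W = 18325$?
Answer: $- \frac{40693745}{457318} \approx -88.984$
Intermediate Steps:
$C{\left(M,z \right)} = -26 + 94 M z$ ($C{\left(M,z \right)} = 94 M z - 26 = -26 + 94 M z$)
$\frac{W}{4274} + \frac{C{\left(79,211 \right)}}{-16799} = \frac{18325}{4274} + \frac{-26 + 94 \cdot 79 \cdot 211}{-16799} = 18325 \cdot \frac{1}{4274} + \left(-26 + 1566886\right) \left(- \frac{1}{16799}\right) = \frac{18325}{4274} + 1566860 \left(- \frac{1}{16799}\right) = \frac{18325}{4274} - \frac{9980}{107} = - \frac{40693745}{457318}$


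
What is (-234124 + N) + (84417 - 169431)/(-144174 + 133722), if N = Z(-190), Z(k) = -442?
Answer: -408599803/1742 ≈ -2.3456e+5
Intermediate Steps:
N = -442
(-234124 + N) + (84417 - 169431)/(-144174 + 133722) = (-234124 - 442) + (84417 - 169431)/(-144174 + 133722) = -234566 - 85014/(-10452) = -234566 - 85014*(-1/10452) = -234566 + 14169/1742 = -408599803/1742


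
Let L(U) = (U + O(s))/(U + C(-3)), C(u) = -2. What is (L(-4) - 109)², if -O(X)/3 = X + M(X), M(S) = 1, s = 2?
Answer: 410881/36 ≈ 11413.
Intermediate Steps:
O(X) = -3 - 3*X (O(X) = -3*(X + 1) = -3*(1 + X) = -3 - 3*X)
L(U) = (-9 + U)/(-2 + U) (L(U) = (U + (-3 - 3*2))/(U - 2) = (U + (-3 - 6))/(-2 + U) = (U - 9)/(-2 + U) = (-9 + U)/(-2 + U))
(L(-4) - 109)² = ((-9 - 4)/(-2 - 4) - 109)² = (-13/(-6) - 109)² = (-⅙*(-13) - 109)² = (13/6 - 109)² = (-641/6)² = 410881/36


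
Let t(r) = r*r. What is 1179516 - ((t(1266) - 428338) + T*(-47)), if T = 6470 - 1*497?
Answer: 285829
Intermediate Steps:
T = 5973 (T = 6470 - 497 = 5973)
t(r) = r²
1179516 - ((t(1266) - 428338) + T*(-47)) = 1179516 - ((1266² - 428338) + 5973*(-47)) = 1179516 - ((1602756 - 428338) - 280731) = 1179516 - (1174418 - 280731) = 1179516 - 1*893687 = 1179516 - 893687 = 285829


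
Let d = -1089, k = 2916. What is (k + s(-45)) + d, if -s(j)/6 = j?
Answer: 2097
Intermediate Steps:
s(j) = -6*j
(k + s(-45)) + d = (2916 - 6*(-45)) - 1089 = (2916 + 270) - 1089 = 3186 - 1089 = 2097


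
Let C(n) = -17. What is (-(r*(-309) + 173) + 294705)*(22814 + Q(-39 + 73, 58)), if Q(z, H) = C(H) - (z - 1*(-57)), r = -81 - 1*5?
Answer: 6084254348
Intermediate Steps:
r = -86 (r = -81 - 5 = -86)
Q(z, H) = -74 - z (Q(z, H) = -17 - (z - 1*(-57)) = -17 - (z + 57) = -17 - (57 + z) = -17 + (-57 - z) = -74 - z)
(-(r*(-309) + 173) + 294705)*(22814 + Q(-39 + 73, 58)) = (-(-86*(-309) + 173) + 294705)*(22814 + (-74 - (-39 + 73))) = (-(26574 + 173) + 294705)*(22814 + (-74 - 1*34)) = (-1*26747 + 294705)*(22814 + (-74 - 34)) = (-26747 + 294705)*(22814 - 108) = 267958*22706 = 6084254348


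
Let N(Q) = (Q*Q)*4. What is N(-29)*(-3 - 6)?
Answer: -30276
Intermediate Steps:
N(Q) = 4*Q² (N(Q) = Q²*4 = 4*Q²)
N(-29)*(-3 - 6) = (4*(-29)²)*(-3 - 6) = (4*841)*(-9) = 3364*(-9) = -30276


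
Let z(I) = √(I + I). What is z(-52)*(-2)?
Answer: -4*I*√26 ≈ -20.396*I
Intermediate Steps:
z(I) = √2*√I (z(I) = √(2*I) = √2*√I)
z(-52)*(-2) = (√2*√(-52))*(-2) = (√2*(2*I*√13))*(-2) = (2*I*√26)*(-2) = -4*I*√26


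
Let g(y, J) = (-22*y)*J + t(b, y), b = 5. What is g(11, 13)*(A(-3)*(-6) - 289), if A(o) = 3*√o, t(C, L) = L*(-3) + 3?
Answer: 917864 + 57168*I*√3 ≈ 9.1786e+5 + 99018.0*I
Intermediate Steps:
t(C, L) = 3 - 3*L (t(C, L) = -3*L + 3 = 3 - 3*L)
g(y, J) = 3 - 3*y - 22*J*y (g(y, J) = (-22*y)*J + (3 - 3*y) = -22*J*y + (3 - 3*y) = 3 - 3*y - 22*J*y)
g(11, 13)*(A(-3)*(-6) - 289) = (3 - 3*11 - 22*13*11)*((3*√(-3))*(-6) - 289) = (3 - 33 - 3146)*((3*(I*√3))*(-6) - 289) = -3176*((3*I*√3)*(-6) - 289) = -3176*(-18*I*√3 - 289) = -3176*(-289 - 18*I*√3) = 917864 + 57168*I*√3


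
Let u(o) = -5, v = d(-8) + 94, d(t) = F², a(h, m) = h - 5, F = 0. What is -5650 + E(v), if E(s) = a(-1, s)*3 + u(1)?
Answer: -5673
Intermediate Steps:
a(h, m) = -5 + h
d(t) = 0 (d(t) = 0² = 0)
v = 94 (v = 0 + 94 = 94)
E(s) = -23 (E(s) = (-5 - 1)*3 - 5 = -6*3 - 5 = -18 - 5 = -23)
-5650 + E(v) = -5650 - 23 = -5673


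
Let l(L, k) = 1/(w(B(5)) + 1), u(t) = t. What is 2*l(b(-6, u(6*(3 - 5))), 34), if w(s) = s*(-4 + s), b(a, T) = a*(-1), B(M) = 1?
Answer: -1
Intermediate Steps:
b(a, T) = -a
l(L, k) = -½ (l(L, k) = 1/(1*(-4 + 1) + 1) = 1/(1*(-3) + 1) = 1/(-3 + 1) = 1/(-2) = -½)
2*l(b(-6, u(6*(3 - 5))), 34) = 2*(-½) = -1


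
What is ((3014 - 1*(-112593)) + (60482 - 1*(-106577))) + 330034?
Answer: 612700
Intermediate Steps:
((3014 - 1*(-112593)) + (60482 - 1*(-106577))) + 330034 = ((3014 + 112593) + (60482 + 106577)) + 330034 = (115607 + 167059) + 330034 = 282666 + 330034 = 612700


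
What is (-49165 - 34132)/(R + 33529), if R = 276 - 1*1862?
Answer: -83297/31943 ≈ -2.6077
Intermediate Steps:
R = -1586 (R = 276 - 1862 = -1586)
(-49165 - 34132)/(R + 33529) = (-49165 - 34132)/(-1586 + 33529) = -83297/31943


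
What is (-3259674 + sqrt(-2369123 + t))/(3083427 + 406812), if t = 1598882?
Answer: -1086558/1163413 + I*sqrt(770241)/3490239 ≈ -0.93394 + 0.00025145*I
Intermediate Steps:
(-3259674 + sqrt(-2369123 + t))/(3083427 + 406812) = (-3259674 + sqrt(-2369123 + 1598882))/(3083427 + 406812) = (-3259674 + sqrt(-770241))/3490239 = (-3259674 + I*sqrt(770241))*(1/3490239) = -1086558/1163413 + I*sqrt(770241)/3490239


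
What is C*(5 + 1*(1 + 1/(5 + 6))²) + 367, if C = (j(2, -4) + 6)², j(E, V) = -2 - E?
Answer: 47403/121 ≈ 391.76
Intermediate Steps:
C = 4 (C = ((-2 - 1*2) + 6)² = ((-2 - 2) + 6)² = (-4 + 6)² = 2² = 4)
C*(5 + 1*(1 + 1/(5 + 6))²) + 367 = 4*(5 + 1*(1 + 1/(5 + 6))²) + 367 = 4*(5 + 1*(1 + 1/11)²) + 367 = 4*(5 + 1*(12/11)²) + 367 = 4*(5 + 1*(144/121)) + 367 = 4*(5 + 144/121) + 367 = 4*(749/121) + 367 = 2996/121 + 367 = 47403/121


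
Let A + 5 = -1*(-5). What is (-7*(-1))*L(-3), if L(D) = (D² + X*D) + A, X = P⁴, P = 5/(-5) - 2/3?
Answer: -2674/27 ≈ -99.037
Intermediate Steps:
A = 0 (A = -5 - 1*(-5) = -5 + 5 = 0)
P = -5/3 (P = 5*(-⅕) - 2*⅓ = -1 - ⅔ = -5/3 ≈ -1.6667)
X = 625/81 (X = (-5/3)⁴ = 625/81 ≈ 7.7160)
L(D) = D² + 625*D/81 (L(D) = (D² + 625*D/81) + 0 = D² + 625*D/81)
(-7*(-1))*L(-3) = (-7*(-1))*((1/81)*(-3)*(625 + 81*(-3))) = 7*((1/81)*(-3)*(625 - 243)) = 7*((1/81)*(-3)*382) = 7*(-382/27) = -2674/27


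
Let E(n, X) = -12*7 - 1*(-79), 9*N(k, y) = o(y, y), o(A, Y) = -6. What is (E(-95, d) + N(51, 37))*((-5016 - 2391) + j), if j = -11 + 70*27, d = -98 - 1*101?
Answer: 93976/3 ≈ 31325.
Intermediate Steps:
N(k, y) = -⅔ (N(k, y) = (⅑)*(-6) = -⅔)
d = -199 (d = -98 - 101 = -199)
E(n, X) = -5 (E(n, X) = -84 + 79 = -5)
j = 1879 (j = -11 + 1890 = 1879)
(E(-95, d) + N(51, 37))*((-5016 - 2391) + j) = (-5 - ⅔)*((-5016 - 2391) + 1879) = -17*(-7407 + 1879)/3 = -17/3*(-5528) = 93976/3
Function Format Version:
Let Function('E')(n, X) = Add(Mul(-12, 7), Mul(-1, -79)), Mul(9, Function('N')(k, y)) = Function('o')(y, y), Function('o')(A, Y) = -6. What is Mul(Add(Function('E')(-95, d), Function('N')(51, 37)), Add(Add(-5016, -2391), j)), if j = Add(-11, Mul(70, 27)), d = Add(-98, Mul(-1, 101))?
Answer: Rational(93976, 3) ≈ 31325.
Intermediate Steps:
Function('N')(k, y) = Rational(-2, 3) (Function('N')(k, y) = Mul(Rational(1, 9), -6) = Rational(-2, 3))
d = -199 (d = Add(-98, -101) = -199)
Function('E')(n, X) = -5 (Function('E')(n, X) = Add(-84, 79) = -5)
j = 1879 (j = Add(-11, 1890) = 1879)
Mul(Add(Function('E')(-95, d), Function('N')(51, 37)), Add(Add(-5016, -2391), j)) = Mul(Add(-5, Rational(-2, 3)), Add(Add(-5016, -2391), 1879)) = Mul(Rational(-17, 3), Add(-7407, 1879)) = Mul(Rational(-17, 3), -5528) = Rational(93976, 3)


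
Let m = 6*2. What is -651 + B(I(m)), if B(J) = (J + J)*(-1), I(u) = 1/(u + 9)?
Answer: -13673/21 ≈ -651.10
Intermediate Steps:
m = 12
I(u) = 1/(9 + u)
B(J) = -2*J (B(J) = (2*J)*(-1) = -2*J)
-651 + B(I(m)) = -651 - 2/(9 + 12) = -651 - 2/21 = -13673/21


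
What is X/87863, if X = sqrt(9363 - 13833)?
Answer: I*sqrt(4470)/87863 ≈ 0.00076094*I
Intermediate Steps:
X = I*sqrt(4470) (X = sqrt(-4470) = I*sqrt(4470) ≈ 66.858*I)
X/87863 = (I*sqrt(4470))/87863 = (I*sqrt(4470))*(1/87863) = I*sqrt(4470)/87863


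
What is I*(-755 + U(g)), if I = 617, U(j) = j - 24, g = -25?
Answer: -496068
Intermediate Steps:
U(j) = -24 + j
I*(-755 + U(g)) = 617*(-755 + (-24 - 25)) = 617*(-755 - 49) = 617*(-804) = -496068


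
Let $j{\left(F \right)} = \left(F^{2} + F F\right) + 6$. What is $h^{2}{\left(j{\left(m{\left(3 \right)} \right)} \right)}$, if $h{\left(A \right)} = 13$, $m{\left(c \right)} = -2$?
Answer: $169$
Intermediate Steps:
$j{\left(F \right)} = 6 + 2 F^{2}$ ($j{\left(F \right)} = \left(F^{2} + F^{2}\right) + 6 = 2 F^{2} + 6 = 6 + 2 F^{2}$)
$h^{2}{\left(j{\left(m{\left(3 \right)} \right)} \right)} = 13^{2} = 169$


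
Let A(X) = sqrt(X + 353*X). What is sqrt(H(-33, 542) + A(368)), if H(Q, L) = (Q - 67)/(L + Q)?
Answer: 2*sqrt(-12725 + 259081*sqrt(8142))/509 ≈ 18.993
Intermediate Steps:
A(X) = sqrt(354)*sqrt(X) (A(X) = sqrt(354*X) = sqrt(354)*sqrt(X))
H(Q, L) = (-67 + Q)/(L + Q)
sqrt(H(-33, 542) + A(368)) = sqrt((-67 - 33)/(542 - 33) + sqrt(354)*sqrt(368)) = sqrt(-100/509 + sqrt(354)*(4*sqrt(23))) = sqrt((1/509)*(-100) + 4*sqrt(8142)) = sqrt(-100/509 + 4*sqrt(8142))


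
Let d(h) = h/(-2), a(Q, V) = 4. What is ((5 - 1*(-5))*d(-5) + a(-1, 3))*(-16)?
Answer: -464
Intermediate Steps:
d(h) = -h/2 (d(h) = h*(-½) = -h/2)
((5 - 1*(-5))*d(-5) + a(-1, 3))*(-16) = ((5 - 1*(-5))*(-½*(-5)) + 4)*(-16) = ((5 + 5)*(5/2) + 4)*(-16) = (10*(5/2) + 4)*(-16) = (25 + 4)*(-16) = 29*(-16) = -464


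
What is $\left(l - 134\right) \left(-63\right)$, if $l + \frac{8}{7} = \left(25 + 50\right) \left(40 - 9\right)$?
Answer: $-137961$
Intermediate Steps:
$l = \frac{16267}{7}$ ($l = - \frac{8}{7} + \left(25 + 50\right) \left(40 - 9\right) = - \frac{8}{7} + 75 \cdot 31 = - \frac{8}{7} + 2325 = \frac{16267}{7} \approx 2323.9$)
$\left(l - 134\right) \left(-63\right) = \left(\frac{16267}{7} - 134\right) \left(-63\right) = \frac{15329}{7} \left(-63\right) = -137961$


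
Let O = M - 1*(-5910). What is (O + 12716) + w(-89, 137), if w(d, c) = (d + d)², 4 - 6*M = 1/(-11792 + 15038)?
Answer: 979850543/19476 ≈ 50311.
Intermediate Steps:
M = 12983/19476 (M = ⅔ - 1/(6*(-11792 + 15038)) = ⅔ - ⅙/3246 = ⅔ - ⅙*1/3246 = ⅔ - 1/19476 = 12983/19476 ≈ 0.66662)
w(d, c) = 4*d² (w(d, c) = (2*d)² = 4*d²)
O = 115116143/19476 (O = 12983/19476 - 1*(-5910) = 12983/19476 + 5910 = 115116143/19476 ≈ 5910.7)
(O + 12716) + w(-89, 137) = (115116143/19476 + 12716) + 4*(-89)² = 362772959/19476 + 4*7921 = 362772959/19476 + 31684 = 979850543/19476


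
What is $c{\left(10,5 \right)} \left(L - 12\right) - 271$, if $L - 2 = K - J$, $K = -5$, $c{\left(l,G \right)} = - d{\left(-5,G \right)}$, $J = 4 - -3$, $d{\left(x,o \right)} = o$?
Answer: $-161$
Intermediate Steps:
$J = 7$ ($J = 4 + 3 = 7$)
$c{\left(l,G \right)} = - G$
$L = -10$ ($L = 2 - 12 = -10$)
$c{\left(10,5 \right)} \left(L - 12\right) - 271 = \left(-1\right) 5 \left(-10 - 12\right) - 271 = - 5 \left(-10 - 12\right) - 271 = \left(-5\right) \left(-22\right) - 271 = 110 - 271 = -161$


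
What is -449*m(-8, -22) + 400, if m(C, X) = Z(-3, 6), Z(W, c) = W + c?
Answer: -947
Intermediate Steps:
m(C, X) = 3 (m(C, X) = -3 + 6 = 3)
-449*m(-8, -22) + 400 = -449*3 + 400 = -1347 + 400 = -947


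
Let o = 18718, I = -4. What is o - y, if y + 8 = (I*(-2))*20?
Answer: 18566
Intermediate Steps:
y = 152 (y = -8 - 4*(-2)*20 = -8 + 8*20 = -8 + 160 = 152)
o - y = 18718 - 1*152 = 18718 - 152 = 18566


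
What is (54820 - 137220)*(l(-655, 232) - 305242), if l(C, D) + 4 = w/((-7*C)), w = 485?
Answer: 23064623964000/917 ≈ 2.5152e+10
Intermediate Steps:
l(C, D) = -4 - 485/(7*C) (l(C, D) = -4 + 485/((-7*C)) = -4 + 485*(-1/(7*C)) = -4 - 485/(7*C))
(54820 - 137220)*(l(-655, 232) - 305242) = (54820 - 137220)*((-4 - 485/7/(-655)) - 305242) = -82400*((-4 - 485/7*(-1/655)) - 305242) = -82400*((-4 + 97/917) - 305242) = -82400*(-3571/917 - 305242) = -82400*(-279910485/917) = 23064623964000/917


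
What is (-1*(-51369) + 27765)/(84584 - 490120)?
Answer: -39567/202768 ≈ -0.19513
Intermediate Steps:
(-1*(-51369) + 27765)/(84584 - 490120) = (51369 + 27765)/(-405536) = 79134*(-1/405536) = -39567/202768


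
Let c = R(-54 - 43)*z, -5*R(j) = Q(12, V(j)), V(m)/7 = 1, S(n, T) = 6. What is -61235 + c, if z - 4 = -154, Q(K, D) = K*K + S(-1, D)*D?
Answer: -55655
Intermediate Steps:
V(m) = 7 (V(m) = 7*1 = 7)
Q(K, D) = K² + 6*D (Q(K, D) = K*K + 6*D = K² + 6*D)
R(j) = -186/5 (R(j) = -(12² + 6*7)/5 = -(144 + 42)/5 = -⅕*186 = -186/5)
z = -150 (z = 4 - 154 = -150)
c = 5580 (c = -186/5*(-150) = 5580)
-61235 + c = -61235 + 5580 = -55655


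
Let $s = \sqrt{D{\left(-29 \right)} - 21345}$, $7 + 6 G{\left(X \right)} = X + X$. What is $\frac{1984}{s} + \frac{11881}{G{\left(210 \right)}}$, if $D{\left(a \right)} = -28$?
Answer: $\frac{71286}{413} - \frac{1984 i \sqrt{21373}}{21373} \approx 172.61 - 13.571 i$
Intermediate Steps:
$G{\left(X \right)} = - \frac{7}{6} + \frac{X}{3}$ ($G{\left(X \right)} = - \frac{7}{6} + \frac{X + X}{6} = - \frac{7}{6} + \frac{2 X}{6} = - \frac{7}{6} + \frac{X}{3}$)
$s = i \sqrt{21373}$ ($s = \sqrt{-28 - 21345} = \sqrt{-21373} = i \sqrt{21373} \approx 146.2 i$)
$\frac{1984}{s} + \frac{11881}{G{\left(210 \right)}} = \frac{1984}{i \sqrt{21373}} + \frac{11881}{- \frac{7}{6} + \frac{1}{3} \cdot 210} = 1984 \left(- \frac{i \sqrt{21373}}{21373}\right) + \frac{11881}{- \frac{7}{6} + 70} = - \frac{1984 i \sqrt{21373}}{21373} + \frac{11881}{\frac{413}{6}} = - \frac{1984 i \sqrt{21373}}{21373} + 11881 \cdot \frac{6}{413} = - \frac{1984 i \sqrt{21373}}{21373} + \frac{71286}{413} = \frac{71286}{413} - \frac{1984 i \sqrt{21373}}{21373}$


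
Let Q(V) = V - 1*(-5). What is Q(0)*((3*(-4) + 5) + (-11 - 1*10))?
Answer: -140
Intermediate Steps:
Q(V) = 5 + V (Q(V) = V + 5 = 5 + V)
Q(0)*((3*(-4) + 5) + (-11 - 1*10)) = (5 + 0)*((3*(-4) + 5) + (-11 - 1*10)) = 5*((-12 + 5) + (-11 - 10)) = 5*(-7 - 21) = 5*(-28) = -140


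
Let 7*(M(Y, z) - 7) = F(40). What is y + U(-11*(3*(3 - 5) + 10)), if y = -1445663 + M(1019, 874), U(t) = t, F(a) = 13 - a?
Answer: -10119927/7 ≈ -1.4457e+6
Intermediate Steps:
M(Y, z) = 22/7 (M(Y, z) = 7 + (13 - 1*40)/7 = 7 + (13 - 40)/7 = 7 + (⅐)*(-27) = 7 - 27/7 = 22/7)
y = -10119619/7 (y = -1445663 + 22/7 = -10119619/7 ≈ -1.4457e+6)
y + U(-11*(3*(3 - 5) + 10)) = -10119619/7 - 11*(3*(3 - 5) + 10) = -10119619/7 - 11*(3*(-2) + 10) = -10119619/7 - 11*(-6 + 10) = -10119619/7 - 11*4 = -10119619/7 - 44 = -10119927/7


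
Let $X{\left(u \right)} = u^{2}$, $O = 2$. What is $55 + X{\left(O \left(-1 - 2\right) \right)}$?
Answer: $91$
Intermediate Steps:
$55 + X{\left(O \left(-1 - 2\right) \right)} = 55 + \left(2 \left(-1 - 2\right)\right)^{2} = 55 + \left(2 \left(-3\right)\right)^{2} = 55 + \left(-6\right)^{2} = 55 + 36 = 91$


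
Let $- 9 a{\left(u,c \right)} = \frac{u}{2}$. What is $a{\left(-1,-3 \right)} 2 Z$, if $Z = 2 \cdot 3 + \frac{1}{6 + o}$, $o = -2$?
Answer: $\frac{25}{36} \approx 0.69444$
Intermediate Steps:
$a{\left(u,c \right)} = - \frac{u}{18}$ ($a{\left(u,c \right)} = - \frac{u \frac{1}{2}}{9} = - \frac{\frac{1}{2} u}{9} = - \frac{u}{18}$)
$Z = \frac{25}{4}$ ($Z = 2 \cdot 3 + \frac{1}{6 - 2} = 6 + \frac{1}{4} = \frac{25}{4} \approx 6.25$)
$a{\left(-1,-3 \right)} 2 Z = \left(- \frac{1}{18}\right) \left(-1\right) 2 \cdot \frac{25}{4} = \frac{1}{18} \cdot 2 \cdot \frac{25}{4} = \frac{1}{9} \cdot \frac{25}{4} = \frac{25}{36}$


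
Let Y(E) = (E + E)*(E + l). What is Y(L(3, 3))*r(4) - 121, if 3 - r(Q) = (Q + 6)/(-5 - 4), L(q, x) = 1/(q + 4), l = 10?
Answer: -48107/441 ≈ -109.09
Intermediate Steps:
L(q, x) = 1/(4 + q)
r(Q) = 11/3 + Q/9 (r(Q) = 3 - (Q + 6)/(-5 - 4) = 3 - (6 + Q)/(-9) = 3 - (6 + Q)*(-1)/9 = 3 - (-2/3 - Q/9) = 3 + (2/3 + Q/9) = 11/3 + Q/9)
Y(E) = 2*E*(10 + E) (Y(E) = (E + E)*(E + 10) = (2*E)*(10 + E) = 2*E*(10 + E))
Y(L(3, 3))*r(4) - 121 = (2*(10 + 1/(4 + 3))/(4 + 3))*(11/3 + (1/9)*4) - 121 = (2*(10 + 1/7)/7)*(11/3 + 4/9) - 121 = (2*(1/7)*(10 + 1/7))*(37/9) - 121 = (2*(1/7)*(71/7))*(37/9) - 121 = (142/49)*(37/9) - 121 = 5254/441 - 121 = -48107/441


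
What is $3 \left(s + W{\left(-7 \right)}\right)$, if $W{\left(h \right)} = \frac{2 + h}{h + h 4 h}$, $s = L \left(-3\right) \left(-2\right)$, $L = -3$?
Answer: $- \frac{3407}{63} \approx -54.079$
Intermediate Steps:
$s = -18$ ($s = \left(-3\right) \left(-3\right) \left(-2\right) = 9 \left(-2\right) = -18$)
$W{\left(h \right)} = \frac{2 + h}{h + 4 h^{2}}$ ($W{\left(h \right)} = \frac{2 + h}{h + 4 h h} = \frac{2 + h}{h + 4 h^{2}}$)
$3 \left(s + W{\left(-7 \right)}\right) = 3 \left(-18 + \frac{2 - 7}{\left(-7\right) \left(1 + 4 \left(-7\right)\right)}\right) = 3 \left(-18 - \frac{1}{7} \frac{1}{1 - 28} \left(-5\right)\right) = 3 \left(-18 - \frac{1}{7} \frac{1}{-27} \left(-5\right)\right) = 3 \left(-18 - \left(- \frac{1}{189}\right) \left(-5\right)\right) = 3 \left(-18 - \frac{5}{189}\right) = 3 \left(- \frac{3407}{189}\right) = - \frac{3407}{63}$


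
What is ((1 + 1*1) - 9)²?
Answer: 49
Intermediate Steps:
((1 + 1*1) - 9)² = ((1 + 1) - 9)² = (2 - 9)² = (-7)² = 49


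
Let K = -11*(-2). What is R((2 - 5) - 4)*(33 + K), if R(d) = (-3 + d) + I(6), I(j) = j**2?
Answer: 1430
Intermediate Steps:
K = 22
R(d) = 33 + d (R(d) = (-3 + d) + 6**2 = (-3 + d) + 36 = 33 + d)
R((2 - 5) - 4)*(33 + K) = (33 + ((2 - 5) - 4))*(33 + 22) = (33 + (-3 - 4))*55 = (33 - 7)*55 = 26*55 = 1430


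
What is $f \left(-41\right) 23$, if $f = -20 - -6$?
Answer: $13202$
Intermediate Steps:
$f = -14$ ($f = -20 + 6 = -14$)
$f \left(-41\right) 23 = \left(-14\right) \left(-41\right) 23 = 574 \cdot 23 = 13202$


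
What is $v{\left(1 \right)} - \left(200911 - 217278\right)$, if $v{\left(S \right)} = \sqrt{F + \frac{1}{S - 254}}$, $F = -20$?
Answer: $16367 + \frac{i \sqrt{1280433}}{253} \approx 16367.0 + 4.4726 i$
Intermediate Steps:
$v{\left(S \right)} = \sqrt{-20 + \frac{1}{-254 + S}}$ ($v{\left(S \right)} = \sqrt{-20 + \frac{1}{S - 254}} = \sqrt{-20 + \frac{1}{-254 + S}}$)
$v{\left(1 \right)} - \left(200911 - 217278\right) = \sqrt{\frac{5081 - 20}{-254 + 1}} - \left(200911 - 217278\right) = \sqrt{\frac{5081 - 20}{-253}} - -16367 = \sqrt{\left(- \frac{1}{253}\right) 5061} + 16367 = \sqrt{- \frac{5061}{253}} + 16367 = \frac{i \sqrt{1280433}}{253} + 16367 = 16367 + \frac{i \sqrt{1280433}}{253}$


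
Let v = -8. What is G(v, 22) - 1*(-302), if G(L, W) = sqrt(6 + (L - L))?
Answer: 302 + sqrt(6) ≈ 304.45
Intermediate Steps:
G(L, W) = sqrt(6) (G(L, W) = sqrt(6 + 0) = sqrt(6))
G(v, 22) - 1*(-302) = sqrt(6) - 1*(-302) = sqrt(6) + 302 = 302 + sqrt(6)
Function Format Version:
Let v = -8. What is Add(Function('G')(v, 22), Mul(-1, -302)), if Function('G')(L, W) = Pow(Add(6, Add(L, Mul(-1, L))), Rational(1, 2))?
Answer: Add(302, Pow(6, Rational(1, 2))) ≈ 304.45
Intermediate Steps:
Function('G')(L, W) = Pow(6, Rational(1, 2)) (Function('G')(L, W) = Pow(Add(6, 0), Rational(1, 2)) = Pow(6, Rational(1, 2)))
Add(Function('G')(v, 22), Mul(-1, -302)) = Add(Pow(6, Rational(1, 2)), Mul(-1, -302)) = Add(Pow(6, Rational(1, 2)), 302) = Add(302, Pow(6, Rational(1, 2)))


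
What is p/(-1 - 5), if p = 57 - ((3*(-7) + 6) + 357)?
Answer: 95/2 ≈ 47.500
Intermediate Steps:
p = -285 (p = 57 - ((-21 + 6) + 357) = 57 - (-15 + 357) = 57 - 1*342 = 57 - 342 = -285)
p/(-1 - 5) = -285/(-1 - 5) = -285/(-6) = -285*(-⅙) = 95/2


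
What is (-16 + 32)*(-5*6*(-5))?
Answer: 2400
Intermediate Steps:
(-16 + 32)*(-5*6*(-5)) = 16*(-30*(-5)) = 16*150 = 2400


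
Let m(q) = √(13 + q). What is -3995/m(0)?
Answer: -3995*√13/13 ≈ -1108.0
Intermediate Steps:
-3995/m(0) = -3995/√(13 + 0) = -3995*√13/13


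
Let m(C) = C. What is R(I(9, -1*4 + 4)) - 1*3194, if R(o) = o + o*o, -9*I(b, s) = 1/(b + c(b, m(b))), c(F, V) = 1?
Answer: -25871489/8100 ≈ -3194.0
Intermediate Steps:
I(b, s) = -1/(9*(1 + b)) (I(b, s) = -1/(9*(b + 1)) = -1/(9*(1 + b)))
R(o) = o + o²
R(I(9, -1*4 + 4)) - 1*3194 = (-1/(9 + 9*9))*(1 - 1/(9 + 9*9)) - 1*3194 = (-1/(9 + 81))*(1 - 1/(9 + 81)) - 3194 = (-1/90)*(1 - 1/90) - 3194 = (-1*1/90)*(1 - 1*1/90) - 3194 = -(1 - 1/90)/90 - 3194 = -1/90*89/90 - 3194 = -89/8100 - 3194 = -25871489/8100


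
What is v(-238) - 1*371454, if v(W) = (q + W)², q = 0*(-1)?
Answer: -314810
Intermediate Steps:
q = 0
v(W) = W² (v(W) = (0 + W)² = W²)
v(-238) - 1*371454 = (-238)² - 1*371454 = 56644 - 371454 = -314810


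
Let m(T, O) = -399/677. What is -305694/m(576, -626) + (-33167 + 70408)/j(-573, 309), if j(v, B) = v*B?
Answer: 12214262630869/23548581 ≈ 5.1868e+5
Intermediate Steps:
m(T, O) = -399/677 (m(T, O) = -399*1/677 = -399/677)
j(v, B) = B*v
-305694/m(576, -626) + (-33167 + 70408)/j(-573, 309) = -305694/(-399/677) + (-33167 + 70408)/((309*(-573))) = -305694*(-677/399) + 37241/(-177057) = 68984946/133 + 37241*(-1/177057) = 68984946/133 - 37241/177057 = 12214262630869/23548581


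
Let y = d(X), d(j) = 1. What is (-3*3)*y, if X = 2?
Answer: -9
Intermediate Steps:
y = 1
(-3*3)*y = -3*3*1 = -9*1 = -9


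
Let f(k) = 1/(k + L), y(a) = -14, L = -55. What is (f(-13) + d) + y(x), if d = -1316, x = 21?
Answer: -90441/68 ≈ -1330.0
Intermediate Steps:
f(k) = 1/(-55 + k) (f(k) = 1/(k - 55) = 1/(-55 + k))
(f(-13) + d) + y(x) = (1/(-55 - 13) - 1316) - 14 = (1/(-68) - 1316) - 14 = (-1/68 - 1316) - 14 = -89489/68 - 14 = -90441/68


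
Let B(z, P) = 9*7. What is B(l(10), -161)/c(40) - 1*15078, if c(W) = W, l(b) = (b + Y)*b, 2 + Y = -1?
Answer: -603057/40 ≈ -15076.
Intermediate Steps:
Y = -3 (Y = -2 - 1 = -3)
l(b) = b*(-3 + b) (l(b) = (b - 3)*b = (-3 + b)*b = b*(-3 + b))
B(z, P) = 63
B(l(10), -161)/c(40) - 1*15078 = 63/40 - 1*15078 = 63*(1/40) - 15078 = 63/40 - 15078 = -603057/40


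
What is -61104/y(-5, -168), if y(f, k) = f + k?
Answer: 61104/173 ≈ 353.20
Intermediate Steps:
-61104/y(-5, -168) = -61104/(-5 - 168) = -61104/(-173) = -61104*(-1/173) = 61104/173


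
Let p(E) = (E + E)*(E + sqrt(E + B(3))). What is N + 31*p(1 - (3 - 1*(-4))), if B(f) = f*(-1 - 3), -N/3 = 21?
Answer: 2169 - 1116*I*sqrt(2) ≈ 2169.0 - 1578.3*I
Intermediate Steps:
N = -63 (N = -3*21 = -63)
B(f) = -4*f (B(f) = f*(-4) = -4*f)
p(E) = 2*E*(E + sqrt(-12 + E)) (p(E) = (E + E)*(E + sqrt(E - 4*3)) = (2*E)*(E + sqrt(E - 12)) = (2*E)*(E + sqrt(-12 + E)) = 2*E*(E + sqrt(-12 + E)))
N + 31*p(1 - (3 - 1*(-4))) = -63 + 31*(2*(1 - (3 - 1*(-4)))*((1 - (3 - 1*(-4))) + sqrt(-12 + (1 - (3 - 1*(-4)))))) = -63 + 31*(2*(1 - (3 + 4))*((1 - (3 + 4)) + sqrt(-12 + (1 - (3 + 4))))) = -63 + 31*(2*(1 - 1*7)*((1 - 1*7) + sqrt(-12 + (1 - 1*7)))) = -63 + 31*(2*(1 - 7)*((1 - 7) + sqrt(-12 + (1 - 7)))) = -63 + 31*(2*(-6)*(-6 + sqrt(-12 - 6))) = -63 + 31*(2*(-6)*(-6 + sqrt(-18))) = -63 + 31*(2*(-6)*(-6 + 3*I*sqrt(2))) = -63 + 31*(72 - 36*I*sqrt(2)) = -63 + (2232 - 1116*I*sqrt(2)) = 2169 - 1116*I*sqrt(2)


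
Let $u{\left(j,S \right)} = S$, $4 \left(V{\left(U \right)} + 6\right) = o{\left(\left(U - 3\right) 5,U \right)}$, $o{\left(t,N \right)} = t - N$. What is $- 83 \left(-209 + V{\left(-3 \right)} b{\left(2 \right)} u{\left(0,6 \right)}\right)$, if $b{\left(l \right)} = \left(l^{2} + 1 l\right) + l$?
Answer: $68143$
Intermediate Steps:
$V{\left(U \right)} = - \frac{39}{4} + U$ ($V{\left(U \right)} = -6 + \frac{\left(U - 3\right) 5 - U}{4} = -6 + \frac{\left(-3 + U\right) 5 - U}{4} = -6 + \frac{\left(-15 + 5 U\right) - U}{4} = -6 + \frac{-15 + 4 U}{4} = -6 + \left(- \frac{15}{4} + U\right) = - \frac{39}{4} + U$)
$b{\left(l \right)} = l^{2} + 2 l$ ($b{\left(l \right)} = \left(l^{2} + l\right) + l = \left(l + l^{2}\right) + l = l^{2} + 2 l$)
$- 83 \left(-209 + V{\left(-3 \right)} b{\left(2 \right)} u{\left(0,6 \right)}\right) = - 83 \left(-209 + \left(- \frac{39}{4} - 3\right) 2 \left(2 + 2\right) 6\right) = - 83 \left(-209 + - \frac{51 \cdot 2 \cdot 4}{4} \cdot 6\right) = - 83 \left(-209 + \left(- \frac{51}{4}\right) 8 \cdot 6\right) = - 83 \left(-209 - 612\right) = \left(-83\right) \left(-821\right) = 68143$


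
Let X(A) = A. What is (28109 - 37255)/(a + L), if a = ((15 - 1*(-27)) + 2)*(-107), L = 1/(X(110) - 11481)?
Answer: 103999166/53534669 ≈ 1.9426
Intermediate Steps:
L = -1/11371 (L = 1/(110 - 11481) = 1/(-11371) = -1/11371 ≈ -8.7943e-5)
a = -4708 (a = ((15 + 27) + 2)*(-107) = (42 + 2)*(-107) = 44*(-107) = -4708)
(28109 - 37255)/(a + L) = (28109 - 37255)/(-4708 - 1/11371) = -9146/(-53534669/11371) = -9146*(-11371/53534669) = 103999166/53534669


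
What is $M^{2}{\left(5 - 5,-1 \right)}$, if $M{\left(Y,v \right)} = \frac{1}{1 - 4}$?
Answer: $\frac{1}{9} \approx 0.11111$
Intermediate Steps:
$M{\left(Y,v \right)} = - \frac{1}{3}$ ($M{\left(Y,v \right)} = \frac{1}{-3} = - \frac{1}{3}$)
$M^{2}{\left(5 - 5,-1 \right)} = \left(- \frac{1}{3}\right)^{2} = \frac{1}{9}$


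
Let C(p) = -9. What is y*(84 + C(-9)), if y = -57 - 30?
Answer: -6525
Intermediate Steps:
y = -87
y*(84 + C(-9)) = -87*(84 - 9) = -87*75 = -6525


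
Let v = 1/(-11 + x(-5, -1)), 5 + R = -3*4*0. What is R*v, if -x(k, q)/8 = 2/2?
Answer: 5/19 ≈ 0.26316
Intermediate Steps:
x(k, q) = -8 (x(k, q) = -16/2 = -8*1 = -8)
R = -5 (R = -5 - 3*4*0 = -5 - 12*0 = -5 + 0 = -5)
v = -1/19 (v = 1/(-11 - 8) = 1/(-19) = -1/19 ≈ -0.052632)
R*v = -5*(-1/19) = 5/19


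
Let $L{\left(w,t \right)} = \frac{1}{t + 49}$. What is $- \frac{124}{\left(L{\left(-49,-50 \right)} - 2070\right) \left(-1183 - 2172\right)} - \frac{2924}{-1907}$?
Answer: $\frac{20316314952}{13250226935} \approx 1.5333$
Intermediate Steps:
$L{\left(w,t \right)} = \frac{1}{49 + t}$
$- \frac{124}{\left(L{\left(-49,-50 \right)} - 2070\right) \left(-1183 - 2172\right)} - \frac{2924}{-1907} = - \frac{124}{\left(\frac{1}{49 - 50} - 2070\right) \left(-1183 - 2172\right)} - \frac{2924}{-1907} = - \frac{124}{\left(\frac{1}{-1} - 2070\right) \left(-3355\right)} - - \frac{2924}{1907} = - \frac{124}{\left(-1 - 2070\right) \left(-3355\right)} + \frac{2924}{1907} = - \frac{124}{\left(-2071\right) \left(-3355\right)} + \frac{2924}{1907} = - \frac{124}{6948205} + \frac{2924}{1907} = \frac{20316314952}{13250226935}$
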